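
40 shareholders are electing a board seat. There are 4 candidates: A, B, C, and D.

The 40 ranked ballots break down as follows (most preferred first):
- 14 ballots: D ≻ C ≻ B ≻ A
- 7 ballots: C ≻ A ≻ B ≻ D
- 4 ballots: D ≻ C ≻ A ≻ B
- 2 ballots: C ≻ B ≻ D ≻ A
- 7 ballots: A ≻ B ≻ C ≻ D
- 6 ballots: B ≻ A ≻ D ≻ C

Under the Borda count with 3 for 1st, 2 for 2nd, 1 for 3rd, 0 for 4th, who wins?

C

A: 14×0 + 7×2 + 4×1 + 2×0 + 7×3 + 6×2 = 51
B: 14×1 + 7×1 + 4×0 + 2×2 + 7×2 + 6×3 = 57
C: 14×2 + 7×3 + 4×2 + 2×3 + 7×1 + 6×0 = 70
D: 14×3 + 7×0 + 4×3 + 2×1 + 7×0 + 6×1 = 62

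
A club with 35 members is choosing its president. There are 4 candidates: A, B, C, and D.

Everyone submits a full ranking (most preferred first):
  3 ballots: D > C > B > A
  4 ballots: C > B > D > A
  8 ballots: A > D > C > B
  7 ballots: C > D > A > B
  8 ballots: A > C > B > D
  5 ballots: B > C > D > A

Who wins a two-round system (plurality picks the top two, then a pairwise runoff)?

Round 1 first-place votes: A 16, B 5, C 11, D 3. A and C advance.
Runoff: A is ranked above C on 16 ballots, C above A on 19.

C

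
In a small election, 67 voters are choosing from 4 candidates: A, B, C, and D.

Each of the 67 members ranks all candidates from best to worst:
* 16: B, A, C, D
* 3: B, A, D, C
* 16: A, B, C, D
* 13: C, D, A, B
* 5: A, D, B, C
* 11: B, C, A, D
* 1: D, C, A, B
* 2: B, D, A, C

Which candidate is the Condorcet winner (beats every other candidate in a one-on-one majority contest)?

A

A vs B: 35–32
A vs C: 42–25
A vs D: 51–16
A beats every other candidate.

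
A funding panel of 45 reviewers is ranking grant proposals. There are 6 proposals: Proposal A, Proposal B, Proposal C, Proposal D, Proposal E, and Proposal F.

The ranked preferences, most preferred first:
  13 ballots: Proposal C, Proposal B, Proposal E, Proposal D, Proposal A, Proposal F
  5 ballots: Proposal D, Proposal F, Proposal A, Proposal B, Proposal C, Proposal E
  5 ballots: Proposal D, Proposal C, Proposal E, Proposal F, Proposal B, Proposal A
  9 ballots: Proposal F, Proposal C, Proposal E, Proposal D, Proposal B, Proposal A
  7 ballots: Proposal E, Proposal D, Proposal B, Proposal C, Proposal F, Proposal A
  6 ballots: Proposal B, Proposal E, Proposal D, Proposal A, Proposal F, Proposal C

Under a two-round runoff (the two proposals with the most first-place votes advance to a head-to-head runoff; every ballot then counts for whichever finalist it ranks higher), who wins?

Round 1 first-place votes: Proposal A 0, Proposal B 6, Proposal C 13, Proposal D 10, Proposal E 7, Proposal F 9. Proposal C and Proposal D advance.
Runoff: Proposal C is ranked above Proposal D on 22 ballots, Proposal D above Proposal C on 23.

Proposal D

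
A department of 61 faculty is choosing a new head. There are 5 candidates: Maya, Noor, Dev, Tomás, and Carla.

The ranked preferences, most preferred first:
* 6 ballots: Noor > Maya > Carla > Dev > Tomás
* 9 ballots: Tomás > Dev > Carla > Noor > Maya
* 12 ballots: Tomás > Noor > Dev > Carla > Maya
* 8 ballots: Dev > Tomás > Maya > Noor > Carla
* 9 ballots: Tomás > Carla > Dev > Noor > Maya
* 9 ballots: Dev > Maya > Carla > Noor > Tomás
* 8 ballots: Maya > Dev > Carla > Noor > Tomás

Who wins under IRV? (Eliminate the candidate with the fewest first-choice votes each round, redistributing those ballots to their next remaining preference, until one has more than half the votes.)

Round 1: Maya 8, Noor 6, Dev 17, Tomás 30, Carla 0. Carla eliminated.
Round 2: Maya 8, Noor 6, Dev 17, Tomás 30. Noor eliminated.
Round 3: Maya 14, Dev 17, Tomás 30. Maya eliminated.
Round 4: Dev 31, Tomás 30. Dev has a majority (≥31).

Dev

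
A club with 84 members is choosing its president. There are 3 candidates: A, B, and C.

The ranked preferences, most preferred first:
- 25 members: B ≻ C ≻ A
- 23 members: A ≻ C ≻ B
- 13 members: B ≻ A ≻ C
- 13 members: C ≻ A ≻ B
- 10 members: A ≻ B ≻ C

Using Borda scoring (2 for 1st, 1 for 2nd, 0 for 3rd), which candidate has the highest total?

A: 25×0 + 23×2 + 13×1 + 13×1 + 10×2 = 92
B: 25×2 + 23×0 + 13×2 + 13×0 + 10×1 = 86
C: 25×1 + 23×1 + 13×0 + 13×2 + 10×0 = 74

A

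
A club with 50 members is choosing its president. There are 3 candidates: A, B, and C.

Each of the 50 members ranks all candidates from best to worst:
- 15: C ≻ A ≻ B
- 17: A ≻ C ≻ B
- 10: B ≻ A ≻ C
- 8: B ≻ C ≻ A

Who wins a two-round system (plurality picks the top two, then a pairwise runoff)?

Round 1 first-place votes: A 17, B 18, C 15. B and A advance.
Runoff: B is ranked above A on 18 ballots, A above B on 32.

A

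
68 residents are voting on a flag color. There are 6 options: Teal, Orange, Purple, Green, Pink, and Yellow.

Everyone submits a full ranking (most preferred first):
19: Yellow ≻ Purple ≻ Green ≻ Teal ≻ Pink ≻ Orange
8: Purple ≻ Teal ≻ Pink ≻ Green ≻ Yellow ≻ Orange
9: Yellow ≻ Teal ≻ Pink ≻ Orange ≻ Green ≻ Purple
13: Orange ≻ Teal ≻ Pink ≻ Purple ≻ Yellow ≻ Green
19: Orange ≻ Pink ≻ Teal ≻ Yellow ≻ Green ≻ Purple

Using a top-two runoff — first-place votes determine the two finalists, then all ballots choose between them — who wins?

Round 1 first-place votes: Teal 0, Orange 32, Purple 8, Green 0, Pink 0, Yellow 28. Orange and Yellow advance.
Runoff: Orange is ranked above Yellow on 32 ballots, Yellow above Orange on 36.

Yellow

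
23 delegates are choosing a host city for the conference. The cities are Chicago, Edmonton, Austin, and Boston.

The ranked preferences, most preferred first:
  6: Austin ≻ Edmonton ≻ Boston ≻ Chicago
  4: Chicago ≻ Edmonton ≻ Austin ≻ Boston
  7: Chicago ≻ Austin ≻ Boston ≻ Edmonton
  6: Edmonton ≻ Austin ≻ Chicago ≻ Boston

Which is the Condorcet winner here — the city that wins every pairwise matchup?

Austin vs Chicago: 12–11
Austin vs Edmonton: 13–10
Austin vs Boston: 23–0
Austin beats every other city.

Austin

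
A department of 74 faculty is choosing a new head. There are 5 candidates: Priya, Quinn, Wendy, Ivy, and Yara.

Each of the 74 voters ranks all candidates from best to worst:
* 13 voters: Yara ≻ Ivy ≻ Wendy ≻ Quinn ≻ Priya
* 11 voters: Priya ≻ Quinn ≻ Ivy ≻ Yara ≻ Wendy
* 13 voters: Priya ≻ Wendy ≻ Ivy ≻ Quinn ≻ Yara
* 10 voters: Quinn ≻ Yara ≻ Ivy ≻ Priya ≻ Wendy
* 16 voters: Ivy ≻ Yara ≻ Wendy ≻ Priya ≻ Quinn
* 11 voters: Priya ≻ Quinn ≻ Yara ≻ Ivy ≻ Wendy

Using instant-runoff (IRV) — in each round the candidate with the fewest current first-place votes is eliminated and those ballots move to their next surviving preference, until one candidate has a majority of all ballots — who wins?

Round 1: Priya 35, Quinn 10, Wendy 0, Ivy 16, Yara 13. Wendy eliminated.
Round 2: Priya 35, Quinn 10, Ivy 16, Yara 13. Quinn eliminated.
Round 3: Priya 35, Ivy 16, Yara 23. Ivy eliminated.
Round 4: Priya 35, Yara 39. Yara has a majority (≥38).

Yara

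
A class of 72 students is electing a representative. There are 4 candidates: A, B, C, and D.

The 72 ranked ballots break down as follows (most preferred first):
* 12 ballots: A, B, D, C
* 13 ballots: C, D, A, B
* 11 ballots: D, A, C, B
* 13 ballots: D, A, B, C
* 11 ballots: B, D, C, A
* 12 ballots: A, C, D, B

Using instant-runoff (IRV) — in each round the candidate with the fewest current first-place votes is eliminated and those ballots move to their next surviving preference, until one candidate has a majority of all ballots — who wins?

Round 1: A 24, B 11, C 13, D 24. B eliminated.
Round 2: A 24, C 13, D 35. C eliminated.
Round 3: A 24, D 48. D has a majority (≥37).

D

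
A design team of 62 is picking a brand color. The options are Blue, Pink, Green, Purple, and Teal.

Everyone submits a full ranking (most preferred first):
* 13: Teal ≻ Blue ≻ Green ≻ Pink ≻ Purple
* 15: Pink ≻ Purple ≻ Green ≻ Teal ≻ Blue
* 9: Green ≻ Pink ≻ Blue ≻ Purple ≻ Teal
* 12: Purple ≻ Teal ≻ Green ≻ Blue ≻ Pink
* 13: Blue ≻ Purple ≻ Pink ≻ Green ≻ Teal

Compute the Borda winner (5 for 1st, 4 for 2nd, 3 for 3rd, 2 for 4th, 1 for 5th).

Blue: 13×4 + 15×1 + 9×3 + 12×2 + 13×5 = 183
Pink: 13×2 + 15×5 + 9×4 + 12×1 + 13×3 = 188
Green: 13×3 + 15×3 + 9×5 + 12×3 + 13×2 = 191
Purple: 13×1 + 15×4 + 9×2 + 12×5 + 13×4 = 203
Teal: 13×5 + 15×2 + 9×1 + 12×4 + 13×1 = 165

Purple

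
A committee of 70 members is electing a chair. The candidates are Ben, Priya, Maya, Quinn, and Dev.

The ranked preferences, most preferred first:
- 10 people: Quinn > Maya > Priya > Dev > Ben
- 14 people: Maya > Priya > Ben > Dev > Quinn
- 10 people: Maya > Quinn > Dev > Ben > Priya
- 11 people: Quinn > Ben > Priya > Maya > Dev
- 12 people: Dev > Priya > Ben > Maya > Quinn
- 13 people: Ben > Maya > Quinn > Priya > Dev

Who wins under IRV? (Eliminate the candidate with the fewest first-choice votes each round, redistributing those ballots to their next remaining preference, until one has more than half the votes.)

Round 1: Ben 13, Priya 0, Maya 24, Quinn 21, Dev 12. Priya eliminated.
Round 2: Ben 13, Maya 24, Quinn 21, Dev 12. Dev eliminated.
Round 3: Ben 25, Maya 24, Quinn 21. Quinn eliminated.
Round 4: Ben 36, Maya 34. Ben has a majority (≥36).

Ben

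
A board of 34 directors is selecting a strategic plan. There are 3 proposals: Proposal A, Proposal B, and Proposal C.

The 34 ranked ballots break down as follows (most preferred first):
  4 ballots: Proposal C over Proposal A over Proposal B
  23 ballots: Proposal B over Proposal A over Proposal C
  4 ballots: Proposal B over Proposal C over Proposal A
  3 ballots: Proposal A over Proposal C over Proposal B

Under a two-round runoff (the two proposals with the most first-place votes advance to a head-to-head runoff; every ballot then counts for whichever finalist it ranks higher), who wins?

Proposal B

Round 1 first-place votes: Proposal A 3, Proposal B 27, Proposal C 4. Proposal B and Proposal C advance.
Runoff: Proposal B is ranked above Proposal C on 27 ballots, Proposal C above Proposal B on 7.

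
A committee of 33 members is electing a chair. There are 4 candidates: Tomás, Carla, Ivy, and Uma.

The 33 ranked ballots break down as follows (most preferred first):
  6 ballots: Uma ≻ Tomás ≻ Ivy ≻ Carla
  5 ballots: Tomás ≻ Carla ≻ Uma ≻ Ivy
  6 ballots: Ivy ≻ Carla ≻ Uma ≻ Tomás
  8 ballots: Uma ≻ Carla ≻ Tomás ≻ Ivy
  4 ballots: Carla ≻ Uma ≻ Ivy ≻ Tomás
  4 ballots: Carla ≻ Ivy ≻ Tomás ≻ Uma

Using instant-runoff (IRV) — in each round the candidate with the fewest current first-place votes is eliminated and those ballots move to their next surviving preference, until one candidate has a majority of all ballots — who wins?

Round 1: Tomás 5, Carla 8, Ivy 6, Uma 14. Tomás eliminated.
Round 2: Carla 13, Ivy 6, Uma 14. Ivy eliminated.
Round 3: Carla 19, Uma 14. Carla has a majority (≥17).

Carla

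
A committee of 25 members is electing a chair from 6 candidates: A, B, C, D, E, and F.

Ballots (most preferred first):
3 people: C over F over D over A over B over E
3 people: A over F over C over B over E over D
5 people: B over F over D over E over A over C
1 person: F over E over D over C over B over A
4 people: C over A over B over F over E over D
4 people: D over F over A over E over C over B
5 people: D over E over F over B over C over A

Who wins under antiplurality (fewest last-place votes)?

Last-place votes: A 6, B 4, C 5, D 7, E 3, F 0.

F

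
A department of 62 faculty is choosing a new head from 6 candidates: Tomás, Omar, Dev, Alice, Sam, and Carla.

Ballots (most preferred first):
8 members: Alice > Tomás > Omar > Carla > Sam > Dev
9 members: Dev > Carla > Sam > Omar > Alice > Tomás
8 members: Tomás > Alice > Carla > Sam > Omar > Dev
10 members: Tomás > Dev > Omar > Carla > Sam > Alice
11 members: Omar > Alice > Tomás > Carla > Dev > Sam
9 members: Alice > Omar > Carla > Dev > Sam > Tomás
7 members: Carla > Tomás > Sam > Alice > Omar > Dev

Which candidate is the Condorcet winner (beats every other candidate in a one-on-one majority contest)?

Alice vs Tomás: 37–25
Alice vs Omar: 32–30
Alice vs Dev: 43–19
Alice vs Sam: 36–26
Alice vs Carla: 36–26
Alice beats every other candidate.

Alice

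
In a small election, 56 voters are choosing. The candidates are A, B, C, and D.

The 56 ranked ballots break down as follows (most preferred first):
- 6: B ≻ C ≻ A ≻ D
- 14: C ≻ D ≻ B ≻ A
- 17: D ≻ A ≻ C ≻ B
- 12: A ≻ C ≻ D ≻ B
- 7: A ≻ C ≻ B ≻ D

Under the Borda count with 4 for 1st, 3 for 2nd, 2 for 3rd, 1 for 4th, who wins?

A: 6×2 + 14×1 + 17×3 + 12×4 + 7×4 = 153
B: 6×4 + 14×2 + 17×1 + 12×1 + 7×2 = 95
C: 6×3 + 14×4 + 17×2 + 12×3 + 7×3 = 165
D: 6×1 + 14×3 + 17×4 + 12×2 + 7×1 = 147

C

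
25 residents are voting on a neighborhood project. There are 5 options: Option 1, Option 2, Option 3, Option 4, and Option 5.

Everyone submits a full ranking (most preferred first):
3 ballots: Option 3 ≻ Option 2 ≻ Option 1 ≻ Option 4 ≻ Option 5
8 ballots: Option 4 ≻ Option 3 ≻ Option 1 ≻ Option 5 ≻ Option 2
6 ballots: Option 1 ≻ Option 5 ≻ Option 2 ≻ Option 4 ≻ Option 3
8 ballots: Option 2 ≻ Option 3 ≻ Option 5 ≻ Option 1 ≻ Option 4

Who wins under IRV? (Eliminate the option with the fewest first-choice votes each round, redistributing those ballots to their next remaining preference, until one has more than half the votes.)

Round 1: Option 1 6, Option 2 8, Option 3 3, Option 4 8, Option 5 0. Option 5 eliminated.
Round 2: Option 1 6, Option 2 8, Option 3 3, Option 4 8. Option 3 eliminated.
Round 3: Option 1 6, Option 2 11, Option 4 8. Option 1 eliminated.
Round 4: Option 2 17, Option 4 8. Option 2 has a majority (≥13).

Option 2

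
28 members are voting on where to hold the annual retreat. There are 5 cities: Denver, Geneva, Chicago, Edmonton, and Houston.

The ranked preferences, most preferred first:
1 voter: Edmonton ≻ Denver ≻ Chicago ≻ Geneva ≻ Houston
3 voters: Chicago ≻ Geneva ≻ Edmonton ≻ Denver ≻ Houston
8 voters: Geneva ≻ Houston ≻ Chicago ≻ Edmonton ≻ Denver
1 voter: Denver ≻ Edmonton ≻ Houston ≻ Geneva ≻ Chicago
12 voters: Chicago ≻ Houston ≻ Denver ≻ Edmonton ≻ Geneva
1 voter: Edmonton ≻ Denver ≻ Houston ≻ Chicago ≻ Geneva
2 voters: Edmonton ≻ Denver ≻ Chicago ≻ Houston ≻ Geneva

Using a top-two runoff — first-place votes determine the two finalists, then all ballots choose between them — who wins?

Round 1 first-place votes: Denver 1, Geneva 8, Chicago 15, Edmonton 4, Houston 0. Chicago and Geneva advance.
Runoff: Chicago is ranked above Geneva on 19 ballots, Geneva above Chicago on 9.

Chicago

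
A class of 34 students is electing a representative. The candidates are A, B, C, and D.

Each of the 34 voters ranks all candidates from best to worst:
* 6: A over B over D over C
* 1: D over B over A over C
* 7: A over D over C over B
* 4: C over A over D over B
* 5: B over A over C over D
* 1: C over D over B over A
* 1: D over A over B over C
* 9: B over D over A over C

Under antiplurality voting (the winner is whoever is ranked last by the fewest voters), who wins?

A

Last-place votes: A 1, B 11, C 17, D 5.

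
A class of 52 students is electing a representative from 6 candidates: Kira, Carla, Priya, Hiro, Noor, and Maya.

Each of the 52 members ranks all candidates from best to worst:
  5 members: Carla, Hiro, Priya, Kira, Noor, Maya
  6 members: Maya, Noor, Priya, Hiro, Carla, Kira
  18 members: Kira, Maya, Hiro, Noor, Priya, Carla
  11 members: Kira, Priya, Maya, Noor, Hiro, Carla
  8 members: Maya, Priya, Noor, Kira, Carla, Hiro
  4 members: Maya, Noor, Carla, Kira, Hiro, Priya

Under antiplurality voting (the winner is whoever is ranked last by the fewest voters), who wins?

Noor

Last-place votes: Kira 6, Carla 29, Priya 4, Hiro 8, Noor 0, Maya 5.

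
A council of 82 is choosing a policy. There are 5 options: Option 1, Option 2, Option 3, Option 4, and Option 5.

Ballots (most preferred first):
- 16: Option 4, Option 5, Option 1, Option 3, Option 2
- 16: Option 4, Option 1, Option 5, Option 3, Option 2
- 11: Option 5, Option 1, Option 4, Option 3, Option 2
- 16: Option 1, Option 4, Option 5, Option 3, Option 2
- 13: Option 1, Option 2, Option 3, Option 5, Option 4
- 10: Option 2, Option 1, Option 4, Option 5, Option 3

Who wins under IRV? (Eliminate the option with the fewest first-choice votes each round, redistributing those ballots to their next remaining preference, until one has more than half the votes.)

Round 1: Option 1 29, Option 2 10, Option 3 0, Option 4 32, Option 5 11. Option 3 eliminated.
Round 2: Option 1 29, Option 2 10, Option 4 32, Option 5 11. Option 2 eliminated.
Round 3: Option 1 39, Option 4 32, Option 5 11. Option 5 eliminated.
Round 4: Option 1 50, Option 4 32. Option 1 has a majority (≥42).

Option 1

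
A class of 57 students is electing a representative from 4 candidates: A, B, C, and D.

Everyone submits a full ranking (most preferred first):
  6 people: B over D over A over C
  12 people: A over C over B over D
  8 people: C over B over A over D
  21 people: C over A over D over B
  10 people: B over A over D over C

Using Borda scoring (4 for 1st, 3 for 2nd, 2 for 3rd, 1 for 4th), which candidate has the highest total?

A: 6×2 + 12×4 + 8×2 + 21×3 + 10×3 = 169
B: 6×4 + 12×2 + 8×3 + 21×1 + 10×4 = 133
C: 6×1 + 12×3 + 8×4 + 21×4 + 10×1 = 168
D: 6×3 + 12×1 + 8×1 + 21×2 + 10×2 = 100

A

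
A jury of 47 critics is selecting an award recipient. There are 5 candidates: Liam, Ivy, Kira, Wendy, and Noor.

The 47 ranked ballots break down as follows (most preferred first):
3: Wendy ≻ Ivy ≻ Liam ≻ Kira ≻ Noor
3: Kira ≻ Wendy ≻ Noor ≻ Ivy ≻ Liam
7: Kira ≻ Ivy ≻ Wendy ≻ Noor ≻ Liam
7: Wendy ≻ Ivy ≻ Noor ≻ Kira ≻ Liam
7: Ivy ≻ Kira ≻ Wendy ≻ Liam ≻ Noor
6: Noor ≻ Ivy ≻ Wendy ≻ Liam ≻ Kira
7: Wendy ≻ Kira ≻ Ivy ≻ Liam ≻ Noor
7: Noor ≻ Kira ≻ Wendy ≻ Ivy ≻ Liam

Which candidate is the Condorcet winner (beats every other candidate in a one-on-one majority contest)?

Kira

Kira vs Liam: 38–9
Kira vs Ivy: 24–23
Kira vs Wendy: 24–23
Kira vs Noor: 27–20
Kira beats every other candidate.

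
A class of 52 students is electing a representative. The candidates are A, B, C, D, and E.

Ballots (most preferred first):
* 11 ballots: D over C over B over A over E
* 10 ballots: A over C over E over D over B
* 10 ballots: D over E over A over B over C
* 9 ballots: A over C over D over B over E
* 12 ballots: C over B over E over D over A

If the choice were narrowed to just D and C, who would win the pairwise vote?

D is ranked above C on 21 ballots; C above D on 31.

C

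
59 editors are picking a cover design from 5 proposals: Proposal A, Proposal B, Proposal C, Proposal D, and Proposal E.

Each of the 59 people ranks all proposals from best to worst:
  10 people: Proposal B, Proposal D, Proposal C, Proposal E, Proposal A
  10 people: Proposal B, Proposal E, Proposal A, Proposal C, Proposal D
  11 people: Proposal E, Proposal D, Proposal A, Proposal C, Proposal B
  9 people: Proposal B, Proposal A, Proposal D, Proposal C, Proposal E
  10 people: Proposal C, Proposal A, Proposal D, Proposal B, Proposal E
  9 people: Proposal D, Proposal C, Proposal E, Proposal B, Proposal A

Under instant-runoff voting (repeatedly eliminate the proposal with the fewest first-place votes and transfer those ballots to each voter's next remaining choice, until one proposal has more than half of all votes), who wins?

Proposal C

Round 1: Proposal A 0, Proposal B 29, Proposal C 10, Proposal D 9, Proposal E 11. Proposal A eliminated.
Round 2: Proposal B 29, Proposal C 10, Proposal D 9, Proposal E 11. Proposal D eliminated.
Round 3: Proposal B 29, Proposal C 19, Proposal E 11. Proposal E eliminated.
Round 4: Proposal B 29, Proposal C 30. Proposal C has a majority (≥30).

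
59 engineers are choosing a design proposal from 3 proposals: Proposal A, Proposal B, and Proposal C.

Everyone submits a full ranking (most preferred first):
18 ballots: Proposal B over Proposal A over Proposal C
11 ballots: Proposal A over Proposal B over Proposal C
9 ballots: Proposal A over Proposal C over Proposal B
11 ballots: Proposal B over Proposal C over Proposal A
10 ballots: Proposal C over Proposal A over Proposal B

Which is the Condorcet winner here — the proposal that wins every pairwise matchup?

Proposal A vs Proposal B: 30–29
Proposal A vs Proposal C: 38–21
Proposal A beats every other proposal.

Proposal A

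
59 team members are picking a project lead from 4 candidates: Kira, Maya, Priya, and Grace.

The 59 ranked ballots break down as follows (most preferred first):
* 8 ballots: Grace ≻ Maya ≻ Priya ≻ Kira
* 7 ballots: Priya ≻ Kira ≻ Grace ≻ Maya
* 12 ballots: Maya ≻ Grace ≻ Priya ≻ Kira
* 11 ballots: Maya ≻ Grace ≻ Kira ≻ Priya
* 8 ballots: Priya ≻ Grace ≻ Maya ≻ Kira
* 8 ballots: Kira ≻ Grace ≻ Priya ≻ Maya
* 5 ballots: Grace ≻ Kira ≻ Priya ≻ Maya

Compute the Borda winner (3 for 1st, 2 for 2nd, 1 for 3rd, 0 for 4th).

Grace

Kira: 8×0 + 7×2 + 12×0 + 11×1 + 8×0 + 8×3 + 5×2 = 59
Maya: 8×2 + 7×0 + 12×3 + 11×3 + 8×1 + 8×0 + 5×0 = 93
Priya: 8×1 + 7×3 + 12×1 + 11×0 + 8×3 + 8×1 + 5×1 = 78
Grace: 8×3 + 7×1 + 12×2 + 11×2 + 8×2 + 8×2 + 5×3 = 124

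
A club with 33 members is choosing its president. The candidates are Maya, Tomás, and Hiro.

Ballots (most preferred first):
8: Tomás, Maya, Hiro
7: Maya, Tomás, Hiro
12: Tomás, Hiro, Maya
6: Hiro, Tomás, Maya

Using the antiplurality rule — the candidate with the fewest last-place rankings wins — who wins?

Last-place votes: Maya 18, Tomás 0, Hiro 15.

Tomás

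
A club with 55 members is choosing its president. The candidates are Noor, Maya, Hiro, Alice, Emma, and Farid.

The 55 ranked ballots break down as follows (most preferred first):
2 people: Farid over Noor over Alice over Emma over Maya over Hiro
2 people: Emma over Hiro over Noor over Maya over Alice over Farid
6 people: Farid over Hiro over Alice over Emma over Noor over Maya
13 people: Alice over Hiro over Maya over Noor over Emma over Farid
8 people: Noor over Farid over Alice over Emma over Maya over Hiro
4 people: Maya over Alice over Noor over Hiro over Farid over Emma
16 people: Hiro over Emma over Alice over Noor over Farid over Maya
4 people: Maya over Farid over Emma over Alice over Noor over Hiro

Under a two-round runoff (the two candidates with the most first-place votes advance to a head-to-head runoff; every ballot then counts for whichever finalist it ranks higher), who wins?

Round 1 first-place votes: Noor 8, Maya 8, Hiro 16, Alice 13, Emma 2, Farid 8. Hiro and Alice advance.
Runoff: Hiro is ranked above Alice on 24 ballots, Alice above Hiro on 31.

Alice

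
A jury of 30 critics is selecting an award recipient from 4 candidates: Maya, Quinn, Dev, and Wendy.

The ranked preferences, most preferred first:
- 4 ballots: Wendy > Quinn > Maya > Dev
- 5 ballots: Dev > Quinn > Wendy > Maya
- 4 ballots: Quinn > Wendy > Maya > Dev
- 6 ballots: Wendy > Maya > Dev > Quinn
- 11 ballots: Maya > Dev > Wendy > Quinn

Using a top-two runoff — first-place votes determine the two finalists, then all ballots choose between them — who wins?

Wendy

Round 1 first-place votes: Maya 11, Quinn 4, Dev 5, Wendy 10. Maya and Wendy advance.
Runoff: Maya is ranked above Wendy on 11 ballots, Wendy above Maya on 19.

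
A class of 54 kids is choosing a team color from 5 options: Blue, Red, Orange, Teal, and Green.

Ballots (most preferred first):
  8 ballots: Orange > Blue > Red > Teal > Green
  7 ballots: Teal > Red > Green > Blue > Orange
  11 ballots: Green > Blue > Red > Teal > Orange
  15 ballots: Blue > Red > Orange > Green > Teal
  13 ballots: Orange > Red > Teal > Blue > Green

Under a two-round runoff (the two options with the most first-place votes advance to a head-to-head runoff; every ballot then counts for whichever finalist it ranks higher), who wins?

Round 1 first-place votes: Blue 15, Red 0, Orange 21, Teal 7, Green 11. Orange and Blue advance.
Runoff: Orange is ranked above Blue on 21 ballots, Blue above Orange on 33.

Blue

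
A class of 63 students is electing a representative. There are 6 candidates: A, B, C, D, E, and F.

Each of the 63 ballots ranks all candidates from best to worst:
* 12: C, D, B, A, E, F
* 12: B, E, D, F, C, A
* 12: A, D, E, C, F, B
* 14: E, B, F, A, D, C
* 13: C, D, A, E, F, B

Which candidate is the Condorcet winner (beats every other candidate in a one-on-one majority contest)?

D vs A: 37–26
D vs B: 37–26
D vs C: 38–25
D vs E: 37–26
D vs F: 49–14
D beats every other candidate.

D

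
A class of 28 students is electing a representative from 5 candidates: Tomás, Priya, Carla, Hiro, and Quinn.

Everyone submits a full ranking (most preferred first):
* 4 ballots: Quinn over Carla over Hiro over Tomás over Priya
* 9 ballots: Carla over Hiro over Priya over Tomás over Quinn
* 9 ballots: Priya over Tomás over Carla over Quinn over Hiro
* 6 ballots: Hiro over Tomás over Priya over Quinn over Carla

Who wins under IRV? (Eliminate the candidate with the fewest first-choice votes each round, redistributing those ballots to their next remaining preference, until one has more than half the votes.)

Priya

Round 1: Tomás 0, Priya 9, Carla 9, Hiro 6, Quinn 4. Tomás eliminated.
Round 2: Priya 9, Carla 9, Hiro 6, Quinn 4. Quinn eliminated.
Round 3: Priya 9, Carla 13, Hiro 6. Hiro eliminated.
Round 4: Priya 15, Carla 13. Priya has a majority (≥15).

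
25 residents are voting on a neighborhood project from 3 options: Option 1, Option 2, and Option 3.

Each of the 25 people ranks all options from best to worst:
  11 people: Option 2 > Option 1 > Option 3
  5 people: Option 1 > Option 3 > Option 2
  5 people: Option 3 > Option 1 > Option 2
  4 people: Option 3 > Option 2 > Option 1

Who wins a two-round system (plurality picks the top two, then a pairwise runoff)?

Option 3

Round 1 first-place votes: Option 1 5, Option 2 11, Option 3 9. Option 2 and Option 3 advance.
Runoff: Option 2 is ranked above Option 3 on 11 ballots, Option 3 above Option 2 on 14.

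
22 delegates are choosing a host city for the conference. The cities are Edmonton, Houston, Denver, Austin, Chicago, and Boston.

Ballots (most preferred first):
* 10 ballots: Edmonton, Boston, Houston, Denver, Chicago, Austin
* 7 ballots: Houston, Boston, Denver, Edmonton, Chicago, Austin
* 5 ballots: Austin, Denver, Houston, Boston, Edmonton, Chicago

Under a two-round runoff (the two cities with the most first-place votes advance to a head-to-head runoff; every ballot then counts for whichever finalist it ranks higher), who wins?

Houston

Round 1 first-place votes: Edmonton 10, Houston 7, Denver 0, Austin 5, Chicago 0, Boston 0. Edmonton and Houston advance.
Runoff: Edmonton is ranked above Houston on 10 ballots, Houston above Edmonton on 12.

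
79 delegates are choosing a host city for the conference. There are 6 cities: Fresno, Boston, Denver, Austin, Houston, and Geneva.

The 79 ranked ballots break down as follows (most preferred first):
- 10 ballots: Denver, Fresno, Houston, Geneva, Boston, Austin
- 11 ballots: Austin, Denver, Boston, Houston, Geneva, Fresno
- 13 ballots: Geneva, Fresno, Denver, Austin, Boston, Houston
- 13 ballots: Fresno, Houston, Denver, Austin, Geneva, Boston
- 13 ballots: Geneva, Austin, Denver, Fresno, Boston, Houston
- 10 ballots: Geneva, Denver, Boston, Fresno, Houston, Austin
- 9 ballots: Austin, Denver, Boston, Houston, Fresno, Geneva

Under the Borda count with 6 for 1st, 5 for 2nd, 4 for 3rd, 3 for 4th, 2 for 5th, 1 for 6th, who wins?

Fresno: 10×5 + 11×1 + 13×5 + 13×6 + 13×3 + 10×3 + 9×2 = 291
Boston: 10×2 + 11×4 + 13×2 + 13×1 + 13×2 + 10×4 + 9×4 = 205
Denver: 10×6 + 11×5 + 13×4 + 13×4 + 13×4 + 10×5 + 9×5 = 366
Austin: 10×1 + 11×6 + 13×3 + 13×3 + 13×5 + 10×1 + 9×6 = 283
Houston: 10×4 + 11×3 + 13×1 + 13×5 + 13×1 + 10×2 + 9×3 = 211
Geneva: 10×3 + 11×2 + 13×6 + 13×2 + 13×6 + 10×6 + 9×1 = 303

Denver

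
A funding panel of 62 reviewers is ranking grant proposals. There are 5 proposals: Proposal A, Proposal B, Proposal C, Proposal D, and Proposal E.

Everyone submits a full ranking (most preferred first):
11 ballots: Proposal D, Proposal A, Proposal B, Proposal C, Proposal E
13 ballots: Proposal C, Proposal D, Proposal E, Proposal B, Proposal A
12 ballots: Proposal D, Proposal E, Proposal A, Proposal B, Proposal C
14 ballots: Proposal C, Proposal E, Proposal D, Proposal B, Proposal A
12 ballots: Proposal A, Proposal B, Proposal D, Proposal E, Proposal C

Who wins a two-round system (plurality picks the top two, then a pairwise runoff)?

Round 1 first-place votes: Proposal A 12, Proposal B 0, Proposal C 27, Proposal D 23, Proposal E 0. Proposal C and Proposal D advance.
Runoff: Proposal C is ranked above Proposal D on 27 ballots, Proposal D above Proposal C on 35.

Proposal D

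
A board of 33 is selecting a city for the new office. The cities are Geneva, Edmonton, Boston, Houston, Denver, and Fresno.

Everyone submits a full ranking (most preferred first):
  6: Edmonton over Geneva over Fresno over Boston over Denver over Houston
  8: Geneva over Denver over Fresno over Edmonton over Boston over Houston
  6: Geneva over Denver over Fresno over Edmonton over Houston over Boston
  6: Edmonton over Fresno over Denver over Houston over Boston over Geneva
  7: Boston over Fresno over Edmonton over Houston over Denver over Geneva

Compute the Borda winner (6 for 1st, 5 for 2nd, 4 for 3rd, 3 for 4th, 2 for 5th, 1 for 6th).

Geneva: 6×5 + 8×6 + 6×6 + 6×1 + 7×1 = 127
Edmonton: 6×6 + 8×3 + 6×3 + 6×6 + 7×4 = 142
Boston: 6×3 + 8×2 + 6×1 + 6×2 + 7×6 = 94
Houston: 6×1 + 8×1 + 6×2 + 6×3 + 7×3 = 65
Denver: 6×2 + 8×5 + 6×5 + 6×4 + 7×2 = 120
Fresno: 6×4 + 8×4 + 6×4 + 6×5 + 7×5 = 145

Fresno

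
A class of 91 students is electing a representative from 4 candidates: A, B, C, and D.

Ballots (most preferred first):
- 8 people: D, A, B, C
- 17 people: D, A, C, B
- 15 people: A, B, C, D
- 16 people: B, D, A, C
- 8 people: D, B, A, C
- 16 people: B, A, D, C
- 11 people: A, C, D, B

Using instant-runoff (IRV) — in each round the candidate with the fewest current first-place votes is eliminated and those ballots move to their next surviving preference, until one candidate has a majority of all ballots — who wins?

B

Round 1: A 26, B 32, C 0, D 33. C eliminated.
Round 2: A 26, B 32, D 33. A eliminated.
Round 3: B 47, D 44. B has a majority (≥46).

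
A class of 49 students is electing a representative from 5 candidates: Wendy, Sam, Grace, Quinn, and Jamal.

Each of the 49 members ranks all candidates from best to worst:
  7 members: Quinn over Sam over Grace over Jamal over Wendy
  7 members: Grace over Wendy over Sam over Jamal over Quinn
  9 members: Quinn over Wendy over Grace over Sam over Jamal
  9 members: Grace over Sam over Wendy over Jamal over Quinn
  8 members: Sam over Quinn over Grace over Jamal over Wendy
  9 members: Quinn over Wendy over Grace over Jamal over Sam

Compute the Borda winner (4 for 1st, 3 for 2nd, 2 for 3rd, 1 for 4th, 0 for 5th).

Wendy: 7×0 + 7×3 + 9×3 + 9×2 + 8×0 + 9×3 = 93
Sam: 7×3 + 7×2 + 9×1 + 9×3 + 8×4 + 9×0 = 103
Grace: 7×2 + 7×4 + 9×2 + 9×4 + 8×2 + 9×2 = 130
Quinn: 7×4 + 7×0 + 9×4 + 9×0 + 8×3 + 9×4 = 124
Jamal: 7×1 + 7×1 + 9×0 + 9×1 + 8×1 + 9×1 = 40

Grace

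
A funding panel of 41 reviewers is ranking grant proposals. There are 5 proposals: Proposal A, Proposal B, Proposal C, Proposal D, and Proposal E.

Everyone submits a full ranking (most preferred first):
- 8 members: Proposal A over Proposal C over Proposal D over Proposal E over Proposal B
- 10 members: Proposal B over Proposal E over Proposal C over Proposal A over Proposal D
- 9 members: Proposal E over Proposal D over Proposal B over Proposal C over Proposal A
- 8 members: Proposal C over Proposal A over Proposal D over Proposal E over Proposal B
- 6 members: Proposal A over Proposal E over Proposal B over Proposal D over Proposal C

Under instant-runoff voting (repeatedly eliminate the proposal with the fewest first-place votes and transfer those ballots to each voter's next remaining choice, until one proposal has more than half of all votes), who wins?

Proposal A

Round 1: Proposal A 14, Proposal B 10, Proposal C 8, Proposal D 0, Proposal E 9. Proposal D eliminated.
Round 2: Proposal A 14, Proposal B 10, Proposal C 8, Proposal E 9. Proposal C eliminated.
Round 3: Proposal A 22, Proposal B 10, Proposal E 9. Proposal A has a majority (≥21).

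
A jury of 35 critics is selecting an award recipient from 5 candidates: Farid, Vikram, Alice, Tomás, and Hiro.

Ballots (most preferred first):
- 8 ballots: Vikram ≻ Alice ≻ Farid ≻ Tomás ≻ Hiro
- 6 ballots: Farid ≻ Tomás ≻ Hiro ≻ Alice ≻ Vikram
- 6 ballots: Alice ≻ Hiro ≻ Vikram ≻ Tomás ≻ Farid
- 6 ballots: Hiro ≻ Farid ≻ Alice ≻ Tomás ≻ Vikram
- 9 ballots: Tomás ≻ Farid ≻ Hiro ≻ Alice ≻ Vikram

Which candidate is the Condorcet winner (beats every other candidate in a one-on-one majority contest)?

Farid

Farid vs Vikram: 21–14
Farid vs Alice: 21–14
Farid vs Tomás: 20–15
Farid vs Hiro: 23–12
Farid beats every other candidate.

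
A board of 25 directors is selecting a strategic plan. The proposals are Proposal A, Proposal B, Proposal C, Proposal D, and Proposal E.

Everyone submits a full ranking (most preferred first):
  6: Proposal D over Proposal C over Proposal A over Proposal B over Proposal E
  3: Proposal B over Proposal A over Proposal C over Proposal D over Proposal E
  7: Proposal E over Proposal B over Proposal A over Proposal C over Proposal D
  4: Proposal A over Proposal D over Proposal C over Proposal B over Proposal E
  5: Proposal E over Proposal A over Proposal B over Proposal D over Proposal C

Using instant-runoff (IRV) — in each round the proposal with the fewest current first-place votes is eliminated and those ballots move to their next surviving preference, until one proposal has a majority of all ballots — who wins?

Round 1: Proposal A 4, Proposal B 3, Proposal C 0, Proposal D 6, Proposal E 12. Proposal C eliminated.
Round 2: Proposal A 4, Proposal B 3, Proposal D 6, Proposal E 12. Proposal B eliminated.
Round 3: Proposal A 7, Proposal D 6, Proposal E 12. Proposal D eliminated.
Round 4: Proposal A 13, Proposal E 12. Proposal A has a majority (≥13).

Proposal A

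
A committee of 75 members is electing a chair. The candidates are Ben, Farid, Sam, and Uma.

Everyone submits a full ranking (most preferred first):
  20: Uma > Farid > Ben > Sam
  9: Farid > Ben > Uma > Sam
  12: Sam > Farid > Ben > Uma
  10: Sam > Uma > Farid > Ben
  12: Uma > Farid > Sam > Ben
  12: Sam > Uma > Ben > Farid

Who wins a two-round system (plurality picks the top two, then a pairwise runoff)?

Uma

Round 1 first-place votes: Ben 0, Farid 9, Sam 34, Uma 32. Sam and Uma advance.
Runoff: Sam is ranked above Uma on 34 ballots, Uma above Sam on 41.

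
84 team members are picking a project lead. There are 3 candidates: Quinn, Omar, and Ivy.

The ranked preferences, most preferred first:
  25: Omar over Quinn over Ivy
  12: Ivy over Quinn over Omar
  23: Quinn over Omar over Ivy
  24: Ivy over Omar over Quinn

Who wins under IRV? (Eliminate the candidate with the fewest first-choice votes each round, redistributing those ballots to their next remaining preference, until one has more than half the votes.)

Round 1: Quinn 23, Omar 25, Ivy 36. Quinn eliminated.
Round 2: Omar 48, Ivy 36. Omar has a majority (≥43).

Omar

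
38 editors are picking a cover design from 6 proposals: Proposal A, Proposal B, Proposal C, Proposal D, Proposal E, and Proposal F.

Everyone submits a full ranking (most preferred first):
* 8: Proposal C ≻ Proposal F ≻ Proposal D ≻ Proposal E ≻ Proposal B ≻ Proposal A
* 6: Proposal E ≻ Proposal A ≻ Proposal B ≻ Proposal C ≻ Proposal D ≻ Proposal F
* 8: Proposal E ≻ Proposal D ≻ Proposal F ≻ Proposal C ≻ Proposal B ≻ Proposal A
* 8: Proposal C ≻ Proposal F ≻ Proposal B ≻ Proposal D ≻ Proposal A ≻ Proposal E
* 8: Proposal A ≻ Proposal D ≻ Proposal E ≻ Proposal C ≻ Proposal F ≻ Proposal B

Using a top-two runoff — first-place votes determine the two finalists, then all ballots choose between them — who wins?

Round 1 first-place votes: Proposal A 8, Proposal B 0, Proposal C 16, Proposal D 0, Proposal E 14, Proposal F 0. Proposal C and Proposal E advance.
Runoff: Proposal C is ranked above Proposal E on 16 ballots, Proposal E above Proposal C on 22.

Proposal E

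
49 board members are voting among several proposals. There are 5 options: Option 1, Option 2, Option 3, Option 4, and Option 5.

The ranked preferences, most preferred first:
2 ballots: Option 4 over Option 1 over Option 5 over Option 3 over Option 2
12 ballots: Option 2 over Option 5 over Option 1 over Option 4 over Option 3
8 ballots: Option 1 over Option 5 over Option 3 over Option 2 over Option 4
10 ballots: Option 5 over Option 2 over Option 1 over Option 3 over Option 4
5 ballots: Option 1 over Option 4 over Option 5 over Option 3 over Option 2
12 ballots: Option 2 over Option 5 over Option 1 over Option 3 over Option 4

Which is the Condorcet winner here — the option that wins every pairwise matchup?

Option 5

Option 5 vs Option 1: 34–15
Option 5 vs Option 2: 25–24
Option 5 vs Option 3: 49–0
Option 5 vs Option 4: 42–7
Option 5 beats every other option.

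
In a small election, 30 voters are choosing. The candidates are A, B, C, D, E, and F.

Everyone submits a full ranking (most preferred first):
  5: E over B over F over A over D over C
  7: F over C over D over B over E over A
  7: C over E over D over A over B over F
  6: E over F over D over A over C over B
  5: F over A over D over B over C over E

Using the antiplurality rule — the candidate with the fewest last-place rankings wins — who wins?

Last-place votes: A 7, B 6, C 5, D 0, E 5, F 7.

D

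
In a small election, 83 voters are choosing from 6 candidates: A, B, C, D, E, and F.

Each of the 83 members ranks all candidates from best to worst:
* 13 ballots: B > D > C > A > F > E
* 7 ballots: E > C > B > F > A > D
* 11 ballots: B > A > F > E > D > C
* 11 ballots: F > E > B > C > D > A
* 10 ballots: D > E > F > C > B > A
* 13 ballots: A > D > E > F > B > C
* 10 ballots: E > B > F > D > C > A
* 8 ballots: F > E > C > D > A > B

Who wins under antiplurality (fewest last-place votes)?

F

Last-place votes: A 31, B 8, C 24, D 7, E 13, F 0.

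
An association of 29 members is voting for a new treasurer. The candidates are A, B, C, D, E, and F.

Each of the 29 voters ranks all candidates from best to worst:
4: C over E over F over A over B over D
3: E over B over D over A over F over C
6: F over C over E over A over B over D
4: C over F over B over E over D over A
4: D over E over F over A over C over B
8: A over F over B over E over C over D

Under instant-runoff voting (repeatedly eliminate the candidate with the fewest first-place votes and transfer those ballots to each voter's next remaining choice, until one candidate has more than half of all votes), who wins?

A

Round 1: A 8, B 0, C 8, D 4, E 3, F 6. B eliminated.
Round 2: A 8, C 8, D 4, E 3, F 6. E eliminated.
Round 3: A 8, C 8, D 7, F 6. F eliminated.
Round 4: A 8, C 14, D 7. D eliminated.
Round 5: A 15, C 14. A has a majority (≥15).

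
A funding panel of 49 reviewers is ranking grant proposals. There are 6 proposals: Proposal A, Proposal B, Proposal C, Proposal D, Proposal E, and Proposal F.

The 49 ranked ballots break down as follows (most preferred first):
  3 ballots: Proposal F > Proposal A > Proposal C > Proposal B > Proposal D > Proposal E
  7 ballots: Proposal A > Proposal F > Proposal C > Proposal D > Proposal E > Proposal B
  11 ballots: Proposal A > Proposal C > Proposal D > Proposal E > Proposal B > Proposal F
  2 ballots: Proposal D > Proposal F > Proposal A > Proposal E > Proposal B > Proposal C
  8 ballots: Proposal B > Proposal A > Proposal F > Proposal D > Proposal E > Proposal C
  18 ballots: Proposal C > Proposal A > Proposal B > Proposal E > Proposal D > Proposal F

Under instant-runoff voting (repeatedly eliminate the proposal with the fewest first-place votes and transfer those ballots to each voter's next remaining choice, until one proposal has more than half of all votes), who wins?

Round 1: Proposal A 18, Proposal B 8, Proposal C 18, Proposal D 2, Proposal E 0, Proposal F 3. Proposal E eliminated.
Round 2: Proposal A 18, Proposal B 8, Proposal C 18, Proposal D 2, Proposal F 3. Proposal D eliminated.
Round 3: Proposal A 18, Proposal B 8, Proposal C 18, Proposal F 5. Proposal F eliminated.
Round 4: Proposal A 23, Proposal B 8, Proposal C 18. Proposal B eliminated.
Round 5: Proposal A 31, Proposal C 18. Proposal A has a majority (≥25).

Proposal A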